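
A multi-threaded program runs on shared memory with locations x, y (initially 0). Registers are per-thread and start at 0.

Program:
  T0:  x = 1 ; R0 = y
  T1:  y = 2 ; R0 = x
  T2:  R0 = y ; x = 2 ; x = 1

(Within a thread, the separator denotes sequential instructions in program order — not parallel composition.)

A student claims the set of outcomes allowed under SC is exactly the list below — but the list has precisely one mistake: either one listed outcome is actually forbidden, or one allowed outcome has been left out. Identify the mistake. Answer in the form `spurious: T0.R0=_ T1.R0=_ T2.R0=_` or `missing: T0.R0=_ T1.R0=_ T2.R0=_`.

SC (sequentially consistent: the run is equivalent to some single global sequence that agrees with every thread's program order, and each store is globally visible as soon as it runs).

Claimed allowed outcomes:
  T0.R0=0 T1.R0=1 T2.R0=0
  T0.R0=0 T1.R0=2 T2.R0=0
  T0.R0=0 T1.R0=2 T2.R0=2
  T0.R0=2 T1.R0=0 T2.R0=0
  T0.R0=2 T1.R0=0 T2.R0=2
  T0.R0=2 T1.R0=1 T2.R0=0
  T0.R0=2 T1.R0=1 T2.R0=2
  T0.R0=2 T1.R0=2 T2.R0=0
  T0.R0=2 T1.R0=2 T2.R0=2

missing: T0.R0=0 T1.R0=1 T2.R0=2

outcome vector order: (T0.R0,T1.R0,T2.R0)
SC (10): <0 1 0>, <0 1 2>, <0 2 0>, <0 2 2>, <2 0 0>, <2 0 2>, <2 1 0>, <2 1 2>, <2 2 0>, <2 2 2>
SC∖claimed = {<0 1 2>}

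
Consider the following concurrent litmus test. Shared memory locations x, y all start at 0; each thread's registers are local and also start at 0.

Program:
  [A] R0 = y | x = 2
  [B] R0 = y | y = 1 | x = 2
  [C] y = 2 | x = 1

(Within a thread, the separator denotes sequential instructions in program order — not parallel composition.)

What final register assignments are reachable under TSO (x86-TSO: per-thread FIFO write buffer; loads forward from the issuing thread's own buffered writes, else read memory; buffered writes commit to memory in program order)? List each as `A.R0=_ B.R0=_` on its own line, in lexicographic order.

outcome vector order: (A.R0,B.R0)
|TSO outcomes| = 6

A.R0=0 B.R0=0
A.R0=0 B.R0=2
A.R0=1 B.R0=0
A.R0=1 B.R0=2
A.R0=2 B.R0=0
A.R0=2 B.R0=2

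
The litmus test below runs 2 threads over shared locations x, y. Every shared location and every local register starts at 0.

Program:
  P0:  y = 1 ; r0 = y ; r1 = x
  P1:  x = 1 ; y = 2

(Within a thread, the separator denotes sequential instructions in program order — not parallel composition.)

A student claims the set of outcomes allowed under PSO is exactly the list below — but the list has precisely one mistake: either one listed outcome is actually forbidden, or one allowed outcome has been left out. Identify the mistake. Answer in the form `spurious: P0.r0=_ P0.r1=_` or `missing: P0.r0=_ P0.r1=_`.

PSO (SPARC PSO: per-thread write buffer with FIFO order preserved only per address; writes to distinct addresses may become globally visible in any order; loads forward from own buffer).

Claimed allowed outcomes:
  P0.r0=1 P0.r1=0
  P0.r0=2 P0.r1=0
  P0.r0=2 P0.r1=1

missing: P0.r0=1 P0.r1=1

outcome vector order: (P0.r0,P0.r1)
PSO: 4 outcomes — {<1 0>, <1 1>, <2 0>, <2 1>}
PSO∖claimed = {<1 1>}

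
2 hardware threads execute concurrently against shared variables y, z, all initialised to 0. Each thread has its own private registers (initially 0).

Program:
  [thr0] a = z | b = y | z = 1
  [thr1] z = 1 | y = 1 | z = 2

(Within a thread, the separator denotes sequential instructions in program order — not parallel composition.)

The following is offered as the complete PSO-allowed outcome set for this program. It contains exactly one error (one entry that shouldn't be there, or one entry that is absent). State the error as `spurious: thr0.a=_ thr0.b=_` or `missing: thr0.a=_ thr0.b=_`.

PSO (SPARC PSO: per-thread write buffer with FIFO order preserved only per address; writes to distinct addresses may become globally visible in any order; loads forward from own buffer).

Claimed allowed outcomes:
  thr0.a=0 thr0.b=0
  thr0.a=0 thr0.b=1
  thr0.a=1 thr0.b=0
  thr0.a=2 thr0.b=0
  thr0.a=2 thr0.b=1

outcome vector order: (thr0.a,thr0.b)
[PSO] allowed = {0/0, 0/1, 1/0, 1/1, 2/0, 2/1}
PSO∖claimed = {1/1}

missing: thr0.a=1 thr0.b=1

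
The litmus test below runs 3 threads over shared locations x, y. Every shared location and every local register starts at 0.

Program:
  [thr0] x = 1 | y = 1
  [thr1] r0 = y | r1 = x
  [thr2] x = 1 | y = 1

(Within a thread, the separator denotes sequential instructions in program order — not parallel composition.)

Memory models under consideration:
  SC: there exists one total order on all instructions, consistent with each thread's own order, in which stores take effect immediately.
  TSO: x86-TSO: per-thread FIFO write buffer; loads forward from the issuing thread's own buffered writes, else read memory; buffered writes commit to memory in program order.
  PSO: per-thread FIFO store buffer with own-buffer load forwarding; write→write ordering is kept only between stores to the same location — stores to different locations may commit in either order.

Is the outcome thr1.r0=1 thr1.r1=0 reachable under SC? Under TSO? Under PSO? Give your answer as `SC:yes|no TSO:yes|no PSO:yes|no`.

SC:no TSO:no PSO:yes

outcome vector order: (thr1.r0,thr1.r1)
[SC] allowed = {0/0; 0/1; 1/1}
[TSO] allowed = {0/0; 0/1; 1/1}
[PSO] allowed = {0/0; 0/1; 1/0; 1/1}
target 1/0 ∈ {PSO}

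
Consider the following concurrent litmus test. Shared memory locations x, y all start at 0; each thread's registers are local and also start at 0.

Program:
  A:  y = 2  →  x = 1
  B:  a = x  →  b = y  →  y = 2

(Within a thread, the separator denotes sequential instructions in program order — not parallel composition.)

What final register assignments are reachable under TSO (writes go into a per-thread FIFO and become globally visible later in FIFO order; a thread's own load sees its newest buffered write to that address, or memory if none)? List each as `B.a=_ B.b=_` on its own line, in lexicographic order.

B.a=0 B.b=0
B.a=0 B.b=2
B.a=1 B.b=2

outcome vector order: (B.a,B.b)
|TSO outcomes| = 3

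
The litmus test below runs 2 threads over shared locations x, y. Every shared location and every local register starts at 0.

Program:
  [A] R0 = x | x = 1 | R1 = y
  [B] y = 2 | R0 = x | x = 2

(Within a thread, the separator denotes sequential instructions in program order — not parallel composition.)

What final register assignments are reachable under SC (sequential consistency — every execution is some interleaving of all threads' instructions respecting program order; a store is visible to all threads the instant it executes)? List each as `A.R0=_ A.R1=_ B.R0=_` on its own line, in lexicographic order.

outcome vector order: (A.R0,A.R1,B.R0)
|SC outcomes| = 4

A.R0=0 A.R1=0 B.R0=1
A.R0=0 A.R1=2 B.R0=0
A.R0=0 A.R1=2 B.R0=1
A.R0=2 A.R1=2 B.R0=0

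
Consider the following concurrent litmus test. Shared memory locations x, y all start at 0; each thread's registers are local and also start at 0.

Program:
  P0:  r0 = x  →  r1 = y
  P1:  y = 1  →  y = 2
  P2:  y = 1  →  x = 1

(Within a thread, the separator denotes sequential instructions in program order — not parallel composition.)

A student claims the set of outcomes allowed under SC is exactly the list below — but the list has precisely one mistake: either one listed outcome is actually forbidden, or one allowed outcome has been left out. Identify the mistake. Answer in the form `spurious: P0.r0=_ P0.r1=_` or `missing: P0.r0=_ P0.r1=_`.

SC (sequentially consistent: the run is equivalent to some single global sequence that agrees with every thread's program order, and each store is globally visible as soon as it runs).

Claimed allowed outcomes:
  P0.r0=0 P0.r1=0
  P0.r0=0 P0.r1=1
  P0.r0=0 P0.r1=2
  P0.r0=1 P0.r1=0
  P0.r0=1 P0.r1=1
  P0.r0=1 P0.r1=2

spurious: P0.r0=1 P0.r1=0

outcome vector order: (P0.r0,P0.r1)
SC: 5 outcomes — {<0 0> <0 1> <0 2> <1 1> <1 2>}
claimed∖SC = {<1 0>}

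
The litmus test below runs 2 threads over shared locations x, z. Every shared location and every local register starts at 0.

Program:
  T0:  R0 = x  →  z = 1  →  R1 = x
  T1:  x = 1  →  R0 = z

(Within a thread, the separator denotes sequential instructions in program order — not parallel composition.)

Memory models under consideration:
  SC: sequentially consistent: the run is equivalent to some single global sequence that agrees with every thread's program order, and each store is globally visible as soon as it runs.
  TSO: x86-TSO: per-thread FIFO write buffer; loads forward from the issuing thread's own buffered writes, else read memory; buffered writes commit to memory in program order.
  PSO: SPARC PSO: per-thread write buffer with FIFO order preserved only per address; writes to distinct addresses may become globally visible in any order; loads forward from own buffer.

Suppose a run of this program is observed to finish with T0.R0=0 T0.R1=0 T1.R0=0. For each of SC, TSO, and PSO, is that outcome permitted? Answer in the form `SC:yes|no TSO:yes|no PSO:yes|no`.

outcome vector order: (T0.R0,T0.R1,T1.R0)
SC (5): 001, 010, 011, 110, 111
TSO (6): 000, 001, 010, 011, 110, 111
PSO (6): 000, 001, 010, 011, 110, 111
target 000 ∈ {TSO,PSO}

SC:no TSO:yes PSO:yes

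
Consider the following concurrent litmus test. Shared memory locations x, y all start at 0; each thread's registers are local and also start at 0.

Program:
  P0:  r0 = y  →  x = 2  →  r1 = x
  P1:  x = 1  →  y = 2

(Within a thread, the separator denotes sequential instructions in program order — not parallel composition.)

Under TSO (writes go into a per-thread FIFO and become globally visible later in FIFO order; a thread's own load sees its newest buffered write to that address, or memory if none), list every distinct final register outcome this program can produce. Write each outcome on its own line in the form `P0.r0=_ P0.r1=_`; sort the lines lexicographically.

P0.r0=0 P0.r1=1
P0.r0=0 P0.r1=2
P0.r0=2 P0.r1=2

outcome vector order: (P0.r0,P0.r1)
|TSO outcomes| = 3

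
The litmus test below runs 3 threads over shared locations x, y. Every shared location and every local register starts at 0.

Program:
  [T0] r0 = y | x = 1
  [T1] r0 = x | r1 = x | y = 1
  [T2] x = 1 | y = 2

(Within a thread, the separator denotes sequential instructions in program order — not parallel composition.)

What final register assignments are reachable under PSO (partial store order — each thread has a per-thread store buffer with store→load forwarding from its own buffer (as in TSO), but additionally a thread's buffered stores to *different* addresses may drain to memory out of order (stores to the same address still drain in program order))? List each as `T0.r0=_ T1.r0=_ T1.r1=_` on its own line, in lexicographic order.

T0.r0=0 T1.r0=0 T1.r1=0
T0.r0=0 T1.r0=0 T1.r1=1
T0.r0=0 T1.r0=1 T1.r1=1
T0.r0=1 T1.r0=0 T1.r1=0
T0.r0=1 T1.r0=0 T1.r1=1
T0.r0=1 T1.r0=1 T1.r1=1
T0.r0=2 T1.r0=0 T1.r1=0
T0.r0=2 T1.r0=0 T1.r1=1
T0.r0=2 T1.r0=1 T1.r1=1

outcome vector order: (T0.r0,T1.r0,T1.r1)
|PSO outcomes| = 9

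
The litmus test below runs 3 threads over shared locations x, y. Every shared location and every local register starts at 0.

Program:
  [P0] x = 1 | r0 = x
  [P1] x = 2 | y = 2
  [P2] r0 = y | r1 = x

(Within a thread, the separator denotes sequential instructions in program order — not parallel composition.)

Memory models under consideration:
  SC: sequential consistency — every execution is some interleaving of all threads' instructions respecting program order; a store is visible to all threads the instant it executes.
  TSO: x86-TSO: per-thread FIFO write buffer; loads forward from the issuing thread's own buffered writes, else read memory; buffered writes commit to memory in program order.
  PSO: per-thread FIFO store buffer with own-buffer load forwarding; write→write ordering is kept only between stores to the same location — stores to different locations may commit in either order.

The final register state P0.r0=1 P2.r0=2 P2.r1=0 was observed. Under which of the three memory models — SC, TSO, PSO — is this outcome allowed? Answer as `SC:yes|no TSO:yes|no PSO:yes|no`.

SC:no TSO:no PSO:yes

outcome vector order: (P0.r0,P2.r0,P2.r1)
under SC → 1/0/0 1/0/1 1/0/2 1/2/1 1/2/2 2/0/0 2/0/1 2/0/2 2/2/2
under TSO → 1/0/0 1/0/1 1/0/2 1/2/1 1/2/2 2/0/0 2/0/1 2/0/2 2/2/2
under PSO → 1/0/0 1/0/1 1/0/2 1/2/0 1/2/1 1/2/2 2/0/0 2/0/1 2/0/2 2/2/0 2/2/1 2/2/2
target 1/2/0 ∈ {PSO}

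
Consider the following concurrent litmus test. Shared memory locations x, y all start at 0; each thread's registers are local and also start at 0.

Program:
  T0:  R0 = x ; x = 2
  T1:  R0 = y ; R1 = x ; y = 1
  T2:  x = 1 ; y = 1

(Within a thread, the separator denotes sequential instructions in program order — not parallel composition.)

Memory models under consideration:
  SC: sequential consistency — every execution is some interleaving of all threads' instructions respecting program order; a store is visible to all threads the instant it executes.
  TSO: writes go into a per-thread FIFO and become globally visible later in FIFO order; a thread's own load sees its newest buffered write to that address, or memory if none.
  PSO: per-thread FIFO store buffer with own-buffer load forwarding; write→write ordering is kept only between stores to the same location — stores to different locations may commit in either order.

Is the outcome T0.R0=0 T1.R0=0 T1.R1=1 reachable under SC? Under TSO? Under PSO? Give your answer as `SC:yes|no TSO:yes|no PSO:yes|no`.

outcome vector order: (T0.R0,T1.R0,T1.R1)
SC (10): 0/0/0 0/0/1 0/0/2 0/1/1 0/1/2 1/0/0 1/0/1 1/0/2 1/1/1 1/1/2
TSO (10): 0/0/0 0/0/1 0/0/2 0/1/1 0/1/2 1/0/0 1/0/1 1/0/2 1/1/1 1/1/2
PSO (12): 0/0/0 0/0/1 0/0/2 0/1/0 0/1/1 0/1/2 1/0/0 1/0/1 1/0/2 1/1/0 1/1/1 1/1/2
target 0/0/1 ∈ {SC,TSO,PSO}

SC:yes TSO:yes PSO:yes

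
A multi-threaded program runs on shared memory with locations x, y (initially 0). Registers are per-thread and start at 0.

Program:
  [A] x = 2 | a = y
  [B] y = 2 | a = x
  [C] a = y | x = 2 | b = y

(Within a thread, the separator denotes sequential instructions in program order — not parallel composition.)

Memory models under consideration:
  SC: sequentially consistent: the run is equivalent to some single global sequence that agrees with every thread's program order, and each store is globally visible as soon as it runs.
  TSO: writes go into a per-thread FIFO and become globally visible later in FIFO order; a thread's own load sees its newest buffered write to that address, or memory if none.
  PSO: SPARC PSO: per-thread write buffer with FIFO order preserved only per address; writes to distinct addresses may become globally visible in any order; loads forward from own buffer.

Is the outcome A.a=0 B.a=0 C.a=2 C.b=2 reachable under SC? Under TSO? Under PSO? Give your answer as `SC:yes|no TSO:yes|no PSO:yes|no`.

SC:no TSO:yes PSO:yes

outcome vector order: (A.a,B.a,C.a,C.b)
SC (8): <0 2 0 0>, <0 2 0 2>, <0 2 2 2>, <2 0 0 2>, <2 0 2 2>, <2 2 0 0>, <2 2 0 2>, <2 2 2 2>
TSO (12): <0 0 0 0>, <0 0 0 2>, <0 0 2 2>, <0 2 0 0>, <0 2 0 2>, <0 2 2 2>, <2 0 0 0>, <2 0 0 2>, <2 0 2 2>, <2 2 0 0>, <2 2 0 2>, <2 2 2 2>
PSO (12): <0 0 0 0>, <0 0 0 2>, <0 0 2 2>, <0 2 0 0>, <0 2 0 2>, <0 2 2 2>, <2 0 0 0>, <2 0 0 2>, <2 0 2 2>, <2 2 0 0>, <2 2 0 2>, <2 2 2 2>
target <0 0 2 2> ∈ {TSO,PSO}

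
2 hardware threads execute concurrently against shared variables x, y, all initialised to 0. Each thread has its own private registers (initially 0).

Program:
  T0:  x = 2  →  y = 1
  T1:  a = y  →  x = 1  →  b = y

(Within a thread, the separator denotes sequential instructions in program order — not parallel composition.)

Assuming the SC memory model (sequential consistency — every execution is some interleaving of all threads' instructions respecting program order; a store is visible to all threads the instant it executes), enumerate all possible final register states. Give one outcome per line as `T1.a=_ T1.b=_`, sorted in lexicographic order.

outcome vector order: (T1.a,T1.b)
|SC outcomes| = 3

T1.a=0 T1.b=0
T1.a=0 T1.b=1
T1.a=1 T1.b=1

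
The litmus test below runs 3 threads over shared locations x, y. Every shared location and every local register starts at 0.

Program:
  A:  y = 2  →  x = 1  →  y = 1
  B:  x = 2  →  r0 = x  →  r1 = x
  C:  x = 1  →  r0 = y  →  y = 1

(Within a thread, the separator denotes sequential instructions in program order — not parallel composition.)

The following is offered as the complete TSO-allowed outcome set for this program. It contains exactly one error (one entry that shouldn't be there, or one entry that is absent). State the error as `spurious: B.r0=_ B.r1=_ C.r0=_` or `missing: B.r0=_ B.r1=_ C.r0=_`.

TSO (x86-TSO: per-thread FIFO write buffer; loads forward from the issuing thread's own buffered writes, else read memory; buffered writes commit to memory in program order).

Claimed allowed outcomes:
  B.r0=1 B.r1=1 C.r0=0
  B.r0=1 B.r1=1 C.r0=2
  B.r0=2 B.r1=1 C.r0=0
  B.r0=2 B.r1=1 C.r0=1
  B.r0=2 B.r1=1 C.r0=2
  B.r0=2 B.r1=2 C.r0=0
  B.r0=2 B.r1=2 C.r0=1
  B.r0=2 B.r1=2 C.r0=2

outcome vector order: (B.r0,B.r1,C.r0)
TSO: 9 outcomes — {<1 1 0>, <1 1 1>, <1 1 2>, <2 1 0>, <2 1 1>, <2 1 2>, <2 2 0>, <2 2 1>, <2 2 2>}
TSO∖claimed = {<1 1 1>}

missing: B.r0=1 B.r1=1 C.r0=1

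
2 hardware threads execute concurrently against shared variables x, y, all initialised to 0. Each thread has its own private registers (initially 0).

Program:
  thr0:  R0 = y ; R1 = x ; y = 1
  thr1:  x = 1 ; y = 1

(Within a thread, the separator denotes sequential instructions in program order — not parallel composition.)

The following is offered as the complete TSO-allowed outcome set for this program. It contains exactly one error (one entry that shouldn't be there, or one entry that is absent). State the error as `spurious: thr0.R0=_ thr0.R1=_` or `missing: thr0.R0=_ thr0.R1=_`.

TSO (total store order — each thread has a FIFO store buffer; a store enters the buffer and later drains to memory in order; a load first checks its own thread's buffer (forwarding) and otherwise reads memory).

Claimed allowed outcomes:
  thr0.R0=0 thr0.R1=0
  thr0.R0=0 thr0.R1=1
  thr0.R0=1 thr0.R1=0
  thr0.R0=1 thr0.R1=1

spurious: thr0.R0=1 thr0.R1=0

outcome vector order: (thr0.R0,thr0.R1)
TSO (3): 0/0 0/1 1/1
claimed∖TSO = {1/0}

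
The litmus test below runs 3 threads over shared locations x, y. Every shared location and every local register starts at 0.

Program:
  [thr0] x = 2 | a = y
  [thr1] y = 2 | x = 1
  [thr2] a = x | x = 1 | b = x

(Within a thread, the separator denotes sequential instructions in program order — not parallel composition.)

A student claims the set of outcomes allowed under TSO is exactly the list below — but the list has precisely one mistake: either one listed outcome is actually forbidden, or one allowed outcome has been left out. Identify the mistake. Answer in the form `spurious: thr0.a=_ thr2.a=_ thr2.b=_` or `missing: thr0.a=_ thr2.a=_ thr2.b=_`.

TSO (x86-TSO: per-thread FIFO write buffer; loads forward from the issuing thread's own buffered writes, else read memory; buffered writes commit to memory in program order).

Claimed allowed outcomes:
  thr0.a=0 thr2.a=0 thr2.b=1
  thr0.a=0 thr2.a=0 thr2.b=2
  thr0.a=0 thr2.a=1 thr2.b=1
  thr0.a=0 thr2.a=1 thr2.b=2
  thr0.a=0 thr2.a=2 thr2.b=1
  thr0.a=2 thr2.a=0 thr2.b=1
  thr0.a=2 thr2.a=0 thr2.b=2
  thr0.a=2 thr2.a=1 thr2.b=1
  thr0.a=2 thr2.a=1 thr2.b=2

outcome vector order: (thr0.a,thr2.a,thr2.b)
TSO: 10 outcomes — {001 002 011 012 021 201 202 211 212 221}
TSO∖claimed = {221}

missing: thr0.a=2 thr2.a=2 thr2.b=1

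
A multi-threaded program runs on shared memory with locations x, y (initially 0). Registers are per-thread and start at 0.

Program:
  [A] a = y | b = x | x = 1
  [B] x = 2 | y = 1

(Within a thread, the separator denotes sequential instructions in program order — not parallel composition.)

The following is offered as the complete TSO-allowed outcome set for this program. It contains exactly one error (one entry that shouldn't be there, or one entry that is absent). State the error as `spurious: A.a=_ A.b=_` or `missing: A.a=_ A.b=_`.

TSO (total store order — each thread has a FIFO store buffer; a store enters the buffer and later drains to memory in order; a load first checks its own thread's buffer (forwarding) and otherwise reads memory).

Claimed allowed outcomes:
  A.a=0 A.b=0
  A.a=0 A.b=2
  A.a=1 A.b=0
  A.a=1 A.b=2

outcome vector order: (A.a,A.b)
under TSO → 0/0; 0/2; 1/2
claimed∖TSO = {1/0}

spurious: A.a=1 A.b=0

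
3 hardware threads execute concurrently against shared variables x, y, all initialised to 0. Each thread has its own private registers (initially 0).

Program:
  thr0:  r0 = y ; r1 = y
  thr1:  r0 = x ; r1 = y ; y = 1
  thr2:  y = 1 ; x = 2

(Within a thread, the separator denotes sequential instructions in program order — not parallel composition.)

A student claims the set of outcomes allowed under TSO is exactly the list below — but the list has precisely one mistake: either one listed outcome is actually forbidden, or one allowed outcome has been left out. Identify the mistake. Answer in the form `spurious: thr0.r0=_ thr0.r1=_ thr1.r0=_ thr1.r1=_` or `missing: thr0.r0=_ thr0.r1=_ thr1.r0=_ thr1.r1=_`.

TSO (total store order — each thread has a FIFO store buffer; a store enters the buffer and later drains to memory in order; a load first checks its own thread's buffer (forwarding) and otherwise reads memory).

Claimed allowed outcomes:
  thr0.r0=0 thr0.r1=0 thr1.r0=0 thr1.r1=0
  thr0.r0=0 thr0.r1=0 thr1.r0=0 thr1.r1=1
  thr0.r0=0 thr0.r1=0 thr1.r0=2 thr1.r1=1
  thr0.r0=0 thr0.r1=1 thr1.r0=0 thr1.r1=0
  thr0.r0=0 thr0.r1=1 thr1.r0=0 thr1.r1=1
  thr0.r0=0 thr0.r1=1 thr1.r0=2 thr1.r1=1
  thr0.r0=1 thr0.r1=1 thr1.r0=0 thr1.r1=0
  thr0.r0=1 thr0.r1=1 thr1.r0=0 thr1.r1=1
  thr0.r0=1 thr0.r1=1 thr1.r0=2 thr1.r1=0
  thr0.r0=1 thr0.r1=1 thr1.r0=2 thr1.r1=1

outcome vector order: (thr0.r0,thr0.r1,thr1.r0,thr1.r1)
TSO: 9 outcomes — {0000, 0001, 0021, 0100, 0101, 0121, 1100, 1101, 1121}
claimed∖TSO = {1120}

spurious: thr0.r0=1 thr0.r1=1 thr1.r0=2 thr1.r1=0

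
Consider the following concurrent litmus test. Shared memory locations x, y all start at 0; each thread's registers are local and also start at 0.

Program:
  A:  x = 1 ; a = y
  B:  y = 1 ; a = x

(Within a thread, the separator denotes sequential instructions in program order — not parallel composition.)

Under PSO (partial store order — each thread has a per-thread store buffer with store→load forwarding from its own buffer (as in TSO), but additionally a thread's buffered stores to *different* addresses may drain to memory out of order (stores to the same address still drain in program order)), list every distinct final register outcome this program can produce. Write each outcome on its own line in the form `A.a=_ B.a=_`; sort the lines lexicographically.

A.a=0 B.a=0
A.a=0 B.a=1
A.a=1 B.a=0
A.a=1 B.a=1

outcome vector order: (A.a,B.a)
|PSO outcomes| = 4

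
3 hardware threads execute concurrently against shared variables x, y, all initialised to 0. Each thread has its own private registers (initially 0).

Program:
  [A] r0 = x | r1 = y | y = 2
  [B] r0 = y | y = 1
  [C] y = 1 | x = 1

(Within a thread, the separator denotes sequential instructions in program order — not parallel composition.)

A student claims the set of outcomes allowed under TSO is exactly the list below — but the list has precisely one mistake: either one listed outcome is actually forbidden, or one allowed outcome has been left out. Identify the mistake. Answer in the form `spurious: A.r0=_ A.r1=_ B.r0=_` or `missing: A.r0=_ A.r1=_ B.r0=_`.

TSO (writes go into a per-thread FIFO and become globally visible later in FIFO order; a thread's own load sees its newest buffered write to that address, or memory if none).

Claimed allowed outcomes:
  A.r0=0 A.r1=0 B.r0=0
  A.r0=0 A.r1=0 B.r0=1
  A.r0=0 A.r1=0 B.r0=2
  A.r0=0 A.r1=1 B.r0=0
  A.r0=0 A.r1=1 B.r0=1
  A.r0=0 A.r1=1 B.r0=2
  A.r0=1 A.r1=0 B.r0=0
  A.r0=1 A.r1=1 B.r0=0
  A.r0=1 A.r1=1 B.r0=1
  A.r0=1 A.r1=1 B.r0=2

outcome vector order: (A.r0,A.r1,B.r0)
under TSO → <0 0 0>; <0 0 1>; <0 0 2>; <0 1 0>; <0 1 1>; <0 1 2>; <1 1 0>; <1 1 1>; <1 1 2>
claimed∖TSO = {<1 0 0>}

spurious: A.r0=1 A.r1=0 B.r0=0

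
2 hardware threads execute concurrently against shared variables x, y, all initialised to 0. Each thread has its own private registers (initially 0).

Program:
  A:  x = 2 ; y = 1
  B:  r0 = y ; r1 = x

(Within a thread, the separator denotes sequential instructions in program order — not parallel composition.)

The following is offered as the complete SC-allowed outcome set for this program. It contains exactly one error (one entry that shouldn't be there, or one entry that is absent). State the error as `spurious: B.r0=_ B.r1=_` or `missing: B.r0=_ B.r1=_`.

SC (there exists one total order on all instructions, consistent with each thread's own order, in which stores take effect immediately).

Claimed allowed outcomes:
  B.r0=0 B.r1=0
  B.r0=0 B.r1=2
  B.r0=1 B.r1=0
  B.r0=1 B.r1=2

outcome vector order: (B.r0,B.r1)
under SC → 0/0, 0/2, 1/2
claimed∖SC = {1/0}

spurious: B.r0=1 B.r1=0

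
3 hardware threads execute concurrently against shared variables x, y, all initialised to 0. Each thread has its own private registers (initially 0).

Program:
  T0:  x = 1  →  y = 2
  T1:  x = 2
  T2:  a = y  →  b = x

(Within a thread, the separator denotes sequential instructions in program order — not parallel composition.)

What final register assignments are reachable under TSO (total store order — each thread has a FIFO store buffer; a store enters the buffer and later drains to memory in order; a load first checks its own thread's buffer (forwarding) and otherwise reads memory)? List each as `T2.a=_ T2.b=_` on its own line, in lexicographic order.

outcome vector order: (T2.a,T2.b)
|TSO outcomes| = 5

T2.a=0 T2.b=0
T2.a=0 T2.b=1
T2.a=0 T2.b=2
T2.a=2 T2.b=1
T2.a=2 T2.b=2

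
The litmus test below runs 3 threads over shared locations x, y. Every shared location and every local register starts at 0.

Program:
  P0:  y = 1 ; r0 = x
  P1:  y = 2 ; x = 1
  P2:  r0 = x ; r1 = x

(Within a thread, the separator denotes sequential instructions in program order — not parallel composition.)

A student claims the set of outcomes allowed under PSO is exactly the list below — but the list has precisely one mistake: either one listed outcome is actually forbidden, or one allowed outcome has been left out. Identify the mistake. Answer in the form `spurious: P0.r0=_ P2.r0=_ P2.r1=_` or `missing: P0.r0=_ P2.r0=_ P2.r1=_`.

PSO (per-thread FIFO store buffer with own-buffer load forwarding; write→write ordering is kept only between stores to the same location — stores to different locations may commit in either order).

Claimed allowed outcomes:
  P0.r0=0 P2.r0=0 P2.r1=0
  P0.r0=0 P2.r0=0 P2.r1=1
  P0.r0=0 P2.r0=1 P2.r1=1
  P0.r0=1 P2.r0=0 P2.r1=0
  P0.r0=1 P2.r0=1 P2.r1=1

outcome vector order: (P0.r0,P2.r0,P2.r1)
under PSO → (0,0,0); (0,0,1); (0,1,1); (1,0,0); (1,0,1); (1,1,1)
PSO∖claimed = {(1,0,1)}

missing: P0.r0=1 P2.r0=0 P2.r1=1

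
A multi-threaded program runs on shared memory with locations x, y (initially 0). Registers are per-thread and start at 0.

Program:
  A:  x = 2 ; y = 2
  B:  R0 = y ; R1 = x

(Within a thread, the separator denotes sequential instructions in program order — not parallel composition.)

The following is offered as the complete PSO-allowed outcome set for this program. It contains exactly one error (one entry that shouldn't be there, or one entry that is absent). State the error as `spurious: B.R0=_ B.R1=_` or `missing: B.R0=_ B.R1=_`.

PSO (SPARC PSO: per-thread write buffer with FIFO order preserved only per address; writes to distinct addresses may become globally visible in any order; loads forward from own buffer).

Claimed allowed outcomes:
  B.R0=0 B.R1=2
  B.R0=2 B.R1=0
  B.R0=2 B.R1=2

missing: B.R0=0 B.R1=0

outcome vector order: (B.R0,B.R1)
under PSO → 0/0; 0/2; 2/0; 2/2
PSO∖claimed = {0/0}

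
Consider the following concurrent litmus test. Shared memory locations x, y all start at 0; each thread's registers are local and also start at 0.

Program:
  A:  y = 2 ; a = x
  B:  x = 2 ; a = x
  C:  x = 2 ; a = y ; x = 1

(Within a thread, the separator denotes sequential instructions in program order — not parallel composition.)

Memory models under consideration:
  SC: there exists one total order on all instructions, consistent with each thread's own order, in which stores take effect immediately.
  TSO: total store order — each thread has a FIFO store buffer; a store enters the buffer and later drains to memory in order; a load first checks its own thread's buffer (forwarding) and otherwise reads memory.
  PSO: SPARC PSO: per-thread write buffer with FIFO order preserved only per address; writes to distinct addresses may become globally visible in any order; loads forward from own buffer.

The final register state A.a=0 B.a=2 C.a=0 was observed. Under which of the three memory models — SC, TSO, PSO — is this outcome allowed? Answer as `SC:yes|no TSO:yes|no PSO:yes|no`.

outcome vector order: (A.a,B.a,C.a)
under SC → (0,1,2), (0,2,2), (1,1,0), (1,1,2), (1,2,0), (1,2,2), (2,1,0), (2,1,2), (2,2,0), (2,2,2)
under TSO → (0,1,0), (0,1,2), (0,2,0), (0,2,2), (1,1,0), (1,1,2), (1,2,0), (1,2,2), (2,1,0), (2,1,2), (2,2,0), (2,2,2)
under PSO → (0,1,0), (0,1,2), (0,2,0), (0,2,2), (1,1,0), (1,1,2), (1,2,0), (1,2,2), (2,1,0), (2,1,2), (2,2,0), (2,2,2)
target (0,2,0) ∈ {TSO,PSO}

SC:no TSO:yes PSO:yes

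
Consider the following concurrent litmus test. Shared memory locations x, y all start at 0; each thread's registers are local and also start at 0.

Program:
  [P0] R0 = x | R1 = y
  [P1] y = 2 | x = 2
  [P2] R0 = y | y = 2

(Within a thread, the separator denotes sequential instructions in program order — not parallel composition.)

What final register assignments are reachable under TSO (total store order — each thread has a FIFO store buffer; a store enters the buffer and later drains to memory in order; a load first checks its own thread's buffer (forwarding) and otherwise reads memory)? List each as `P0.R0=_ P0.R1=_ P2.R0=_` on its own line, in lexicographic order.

outcome vector order: (P0.R0,P0.R1,P2.R0)
|TSO outcomes| = 6

P0.R0=0 P0.R1=0 P2.R0=0
P0.R0=0 P0.R1=0 P2.R0=2
P0.R0=0 P0.R1=2 P2.R0=0
P0.R0=0 P0.R1=2 P2.R0=2
P0.R0=2 P0.R1=2 P2.R0=0
P0.R0=2 P0.R1=2 P2.R0=2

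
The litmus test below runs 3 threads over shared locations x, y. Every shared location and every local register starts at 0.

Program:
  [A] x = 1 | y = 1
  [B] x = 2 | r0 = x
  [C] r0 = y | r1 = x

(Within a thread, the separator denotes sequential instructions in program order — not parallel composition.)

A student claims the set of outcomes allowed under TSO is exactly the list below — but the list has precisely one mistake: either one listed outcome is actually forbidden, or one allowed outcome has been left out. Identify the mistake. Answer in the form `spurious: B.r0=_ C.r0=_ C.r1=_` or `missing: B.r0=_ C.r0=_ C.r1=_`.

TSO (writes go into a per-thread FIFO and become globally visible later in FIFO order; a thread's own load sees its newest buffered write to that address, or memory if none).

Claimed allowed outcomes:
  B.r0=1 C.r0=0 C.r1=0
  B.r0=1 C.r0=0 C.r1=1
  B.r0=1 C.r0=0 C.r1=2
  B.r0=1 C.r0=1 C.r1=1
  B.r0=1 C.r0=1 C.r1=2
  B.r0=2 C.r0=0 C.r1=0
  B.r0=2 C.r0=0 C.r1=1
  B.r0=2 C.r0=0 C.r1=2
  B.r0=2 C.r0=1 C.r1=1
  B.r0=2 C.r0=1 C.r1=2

spurious: B.r0=1 C.r0=1 C.r1=2

outcome vector order: (B.r0,C.r0,C.r1)
under TSO → <1 0 0> <1 0 1> <1 0 2> <1 1 1> <2 0 0> <2 0 1> <2 0 2> <2 1 1> <2 1 2>
claimed∖TSO = {<1 1 2>}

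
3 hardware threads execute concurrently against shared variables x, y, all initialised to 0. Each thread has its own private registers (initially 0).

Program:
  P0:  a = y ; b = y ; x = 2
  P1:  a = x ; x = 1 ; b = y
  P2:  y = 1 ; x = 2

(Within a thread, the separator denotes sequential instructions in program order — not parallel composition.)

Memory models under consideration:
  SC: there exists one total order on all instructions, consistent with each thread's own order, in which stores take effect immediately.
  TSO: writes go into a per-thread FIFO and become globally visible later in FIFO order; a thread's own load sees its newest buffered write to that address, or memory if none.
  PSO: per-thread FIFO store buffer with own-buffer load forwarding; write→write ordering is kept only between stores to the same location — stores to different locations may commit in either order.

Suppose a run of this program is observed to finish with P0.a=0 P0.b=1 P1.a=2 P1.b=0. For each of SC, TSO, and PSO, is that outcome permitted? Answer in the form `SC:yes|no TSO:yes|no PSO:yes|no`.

SC:no TSO:no PSO:yes

outcome vector order: (P0.a,P0.b,P1.a,P1.b)
SC: 10 outcomes — {0000; 0001; 0020; 0021; 0100; 0101; 0121; 1100; 1101; 1121}
TSO: 10 outcomes — {0000; 0001; 0020; 0021; 0100; 0101; 0121; 1100; 1101; 1121}
PSO: 12 outcomes — {0000; 0001; 0020; 0021; 0100; 0101; 0120; 0121; 1100; 1101; 1120; 1121}
target 0120 ∈ {PSO}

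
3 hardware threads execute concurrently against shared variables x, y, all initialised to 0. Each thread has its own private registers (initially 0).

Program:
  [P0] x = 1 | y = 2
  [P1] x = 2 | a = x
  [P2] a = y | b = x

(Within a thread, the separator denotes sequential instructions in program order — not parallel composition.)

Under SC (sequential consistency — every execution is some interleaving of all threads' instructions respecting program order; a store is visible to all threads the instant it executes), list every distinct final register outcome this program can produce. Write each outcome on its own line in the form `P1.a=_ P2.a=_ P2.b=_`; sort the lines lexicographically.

outcome vector order: (P1.a,P2.a,P2.b)
|SC outcomes| = 9

P1.a=1 P2.a=0 P2.b=0
P1.a=1 P2.a=0 P2.b=1
P1.a=1 P2.a=0 P2.b=2
P1.a=1 P2.a=2 P2.b=1
P1.a=2 P2.a=0 P2.b=0
P1.a=2 P2.a=0 P2.b=1
P1.a=2 P2.a=0 P2.b=2
P1.a=2 P2.a=2 P2.b=1
P1.a=2 P2.a=2 P2.b=2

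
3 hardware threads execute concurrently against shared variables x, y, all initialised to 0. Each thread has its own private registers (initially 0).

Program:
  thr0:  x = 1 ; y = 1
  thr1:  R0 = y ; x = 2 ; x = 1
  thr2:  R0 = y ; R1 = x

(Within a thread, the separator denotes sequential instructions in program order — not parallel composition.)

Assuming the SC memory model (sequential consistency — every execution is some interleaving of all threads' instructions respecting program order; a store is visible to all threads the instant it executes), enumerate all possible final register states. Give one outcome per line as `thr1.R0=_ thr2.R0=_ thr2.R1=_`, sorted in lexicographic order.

outcome vector order: (thr1.R0,thr2.R0,thr2.R1)
|SC outcomes| = 10

thr1.R0=0 thr2.R0=0 thr2.R1=0
thr1.R0=0 thr2.R0=0 thr2.R1=1
thr1.R0=0 thr2.R0=0 thr2.R1=2
thr1.R0=0 thr2.R0=1 thr2.R1=1
thr1.R0=0 thr2.R0=1 thr2.R1=2
thr1.R0=1 thr2.R0=0 thr2.R1=0
thr1.R0=1 thr2.R0=0 thr2.R1=1
thr1.R0=1 thr2.R0=0 thr2.R1=2
thr1.R0=1 thr2.R0=1 thr2.R1=1
thr1.R0=1 thr2.R0=1 thr2.R1=2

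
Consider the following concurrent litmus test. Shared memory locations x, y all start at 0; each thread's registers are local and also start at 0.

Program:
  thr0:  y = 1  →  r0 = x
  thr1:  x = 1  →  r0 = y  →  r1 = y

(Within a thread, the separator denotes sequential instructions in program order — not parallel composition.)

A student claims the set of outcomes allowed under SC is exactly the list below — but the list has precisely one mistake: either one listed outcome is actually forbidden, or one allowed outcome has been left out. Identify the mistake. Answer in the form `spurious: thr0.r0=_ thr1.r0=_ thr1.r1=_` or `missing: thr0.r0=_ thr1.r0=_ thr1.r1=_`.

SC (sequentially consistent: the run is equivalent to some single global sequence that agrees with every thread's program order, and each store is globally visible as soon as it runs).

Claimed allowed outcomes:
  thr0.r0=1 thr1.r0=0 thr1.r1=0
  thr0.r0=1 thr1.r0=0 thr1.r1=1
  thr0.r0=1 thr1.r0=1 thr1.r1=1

missing: thr0.r0=0 thr1.r0=1 thr1.r1=1

outcome vector order: (thr0.r0,thr1.r0,thr1.r1)
SC (4): 011 100 101 111
SC∖claimed = {011}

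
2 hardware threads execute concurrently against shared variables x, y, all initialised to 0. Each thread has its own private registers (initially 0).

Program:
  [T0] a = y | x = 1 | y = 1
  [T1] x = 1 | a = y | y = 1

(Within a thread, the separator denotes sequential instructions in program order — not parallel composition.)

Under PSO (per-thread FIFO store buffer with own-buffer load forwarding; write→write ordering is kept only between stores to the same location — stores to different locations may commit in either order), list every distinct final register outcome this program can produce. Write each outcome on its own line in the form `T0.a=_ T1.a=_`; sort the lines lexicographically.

outcome vector order: (T0.a,T1.a)
|PSO outcomes| = 3

T0.a=0 T1.a=0
T0.a=0 T1.a=1
T0.a=1 T1.a=0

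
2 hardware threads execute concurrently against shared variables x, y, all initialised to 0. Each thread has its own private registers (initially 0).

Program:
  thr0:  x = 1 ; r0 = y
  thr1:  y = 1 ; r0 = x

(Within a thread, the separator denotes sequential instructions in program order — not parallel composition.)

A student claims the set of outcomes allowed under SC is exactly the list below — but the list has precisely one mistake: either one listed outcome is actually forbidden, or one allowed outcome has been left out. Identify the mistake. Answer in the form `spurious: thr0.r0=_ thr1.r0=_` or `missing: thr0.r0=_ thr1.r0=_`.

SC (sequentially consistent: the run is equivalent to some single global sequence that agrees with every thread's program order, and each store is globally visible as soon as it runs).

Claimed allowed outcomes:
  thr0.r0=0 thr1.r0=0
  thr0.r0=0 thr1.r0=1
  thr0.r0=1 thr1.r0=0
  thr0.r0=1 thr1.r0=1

outcome vector order: (thr0.r0,thr1.r0)
SC (3): 0/1 1/0 1/1
claimed∖SC = {0/0}

spurious: thr0.r0=0 thr1.r0=0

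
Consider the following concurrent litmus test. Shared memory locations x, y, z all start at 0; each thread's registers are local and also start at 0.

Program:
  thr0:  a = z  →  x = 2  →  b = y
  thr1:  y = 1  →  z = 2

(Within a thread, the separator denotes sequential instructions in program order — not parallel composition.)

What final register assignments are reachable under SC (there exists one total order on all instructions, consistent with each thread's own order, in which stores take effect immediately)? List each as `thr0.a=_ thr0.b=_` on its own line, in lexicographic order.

outcome vector order: (thr0.a,thr0.b)
|SC outcomes| = 3

thr0.a=0 thr0.b=0
thr0.a=0 thr0.b=1
thr0.a=2 thr0.b=1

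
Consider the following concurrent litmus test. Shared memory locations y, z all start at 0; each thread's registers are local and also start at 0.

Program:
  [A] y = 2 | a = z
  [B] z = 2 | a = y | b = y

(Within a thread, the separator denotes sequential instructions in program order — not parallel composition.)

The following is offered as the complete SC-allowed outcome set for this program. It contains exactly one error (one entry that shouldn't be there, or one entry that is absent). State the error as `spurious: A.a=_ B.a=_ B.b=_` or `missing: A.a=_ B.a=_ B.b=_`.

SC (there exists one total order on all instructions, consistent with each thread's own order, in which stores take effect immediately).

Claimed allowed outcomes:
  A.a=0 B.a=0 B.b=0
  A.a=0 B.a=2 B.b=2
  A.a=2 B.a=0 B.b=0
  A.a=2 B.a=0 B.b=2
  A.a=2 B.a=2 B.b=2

outcome vector order: (A.a,B.a,B.b)
SC (4): 022; 200; 202; 222
claimed∖SC = {000}

spurious: A.a=0 B.a=0 B.b=0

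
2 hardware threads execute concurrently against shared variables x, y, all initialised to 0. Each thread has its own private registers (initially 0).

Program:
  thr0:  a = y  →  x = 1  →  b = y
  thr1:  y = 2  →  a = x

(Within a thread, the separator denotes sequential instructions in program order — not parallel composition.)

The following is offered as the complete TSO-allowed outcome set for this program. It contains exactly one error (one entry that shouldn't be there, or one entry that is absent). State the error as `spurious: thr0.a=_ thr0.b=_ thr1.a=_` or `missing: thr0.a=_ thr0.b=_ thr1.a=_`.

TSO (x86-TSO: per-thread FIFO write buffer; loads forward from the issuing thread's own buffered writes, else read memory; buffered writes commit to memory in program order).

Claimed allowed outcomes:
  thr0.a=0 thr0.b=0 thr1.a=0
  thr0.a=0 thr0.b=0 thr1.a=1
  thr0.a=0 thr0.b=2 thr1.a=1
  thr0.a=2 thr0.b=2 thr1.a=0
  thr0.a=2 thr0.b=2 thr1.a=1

missing: thr0.a=0 thr0.b=2 thr1.a=0

outcome vector order: (thr0.a,thr0.b,thr1.a)
[TSO] allowed = {000, 001, 020, 021, 220, 221}
TSO∖claimed = {020}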